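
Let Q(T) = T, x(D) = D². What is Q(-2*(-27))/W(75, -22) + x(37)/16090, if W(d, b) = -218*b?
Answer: 929323/9645955 ≈ 0.096343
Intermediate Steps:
Q(-2*(-27))/W(75, -22) + x(37)/16090 = (-2*(-27))/((-218*(-22))) + 37²/16090 = 54/4796 + 1369*(1/16090) = 54*(1/4796) + 1369/16090 = 27/2398 + 1369/16090 = 929323/9645955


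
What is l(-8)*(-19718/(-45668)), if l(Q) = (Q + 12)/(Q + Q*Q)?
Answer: 9859/319676 ≈ 0.030841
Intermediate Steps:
l(Q) = (12 + Q)/(Q + Q²)
l(-8)*(-19718/(-45668)) = ((12 - 8)/((-8)*(1 - 8)))*(-19718/(-45668)) = (-⅛*4/(-7))*(-19718*(-1/45668)) = -⅛*(-⅐)*4*(9859/22834) = (1/14)*(9859/22834) = 9859/319676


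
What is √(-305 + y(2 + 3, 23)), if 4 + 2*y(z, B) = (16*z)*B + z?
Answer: √2462/2 ≈ 24.809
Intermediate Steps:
y(z, B) = -2 + z/2 + 8*B*z (y(z, B) = -2 + ((16*z)*B + z)/2 = -2 + (16*B*z + z)/2 = -2 + (z + 16*B*z)/2 = -2 + (z/2 + 8*B*z) = -2 + z/2 + 8*B*z)
√(-305 + y(2 + 3, 23)) = √(-305 + (-2 + (2 + 3)/2 + 8*23*(2 + 3))) = √(-305 + (-2 + (½)*5 + 8*23*5)) = √(-305 + (-2 + 5/2 + 920)) = √(-305 + 1841/2) = √(1231/2) = √2462/2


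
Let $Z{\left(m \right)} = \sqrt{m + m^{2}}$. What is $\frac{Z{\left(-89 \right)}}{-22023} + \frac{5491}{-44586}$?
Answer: $- \frac{5491}{44586} - \frac{2 \sqrt{1958}}{22023} \approx -0.12717$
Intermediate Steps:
$\frac{Z{\left(-89 \right)}}{-22023} + \frac{5491}{-44586} = \frac{\sqrt{- 89 \left(1 - 89\right)}}{-22023} + \frac{5491}{-44586} = \sqrt{\left(-89\right) \left(-88\right)} \left(- \frac{1}{22023}\right) + 5491 \left(- \frac{1}{44586}\right) = \sqrt{7832} \left(- \frac{1}{22023}\right) - \frac{5491}{44586} = 2 \sqrt{1958} \left(- \frac{1}{22023}\right) - \frac{5491}{44586} = - \frac{2 \sqrt{1958}}{22023} - \frac{5491}{44586} = - \frac{5491}{44586} - \frac{2 \sqrt{1958}}{22023}$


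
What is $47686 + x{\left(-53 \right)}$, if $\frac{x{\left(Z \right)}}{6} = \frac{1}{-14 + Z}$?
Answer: $\frac{3194956}{67} \approx 47686.0$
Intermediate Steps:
$x{\left(Z \right)} = \frac{6}{-14 + Z}$
$47686 + x{\left(-53 \right)} = 47686 + \frac{6}{-14 - 53} = 47686 + \frac{6}{-67} = 47686 + 6 \left(- \frac{1}{67}\right) = 47686 - \frac{6}{67} = \frac{3194956}{67}$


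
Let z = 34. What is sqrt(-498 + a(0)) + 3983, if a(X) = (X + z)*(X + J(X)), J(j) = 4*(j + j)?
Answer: 3983 + I*sqrt(498) ≈ 3983.0 + 22.316*I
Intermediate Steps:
J(j) = 8*j (J(j) = 4*(2*j) = 8*j)
a(X) = 9*X*(34 + X) (a(X) = (X + 34)*(X + 8*X) = (34 + X)*(9*X) = 9*X*(34 + X))
sqrt(-498 + a(0)) + 3983 = sqrt(-498 + 9*0*(34 + 0)) + 3983 = sqrt(-498 + 9*0*34) + 3983 = sqrt(-498 + 0) + 3983 = sqrt(-498) + 3983 = I*sqrt(498) + 3983 = 3983 + I*sqrt(498)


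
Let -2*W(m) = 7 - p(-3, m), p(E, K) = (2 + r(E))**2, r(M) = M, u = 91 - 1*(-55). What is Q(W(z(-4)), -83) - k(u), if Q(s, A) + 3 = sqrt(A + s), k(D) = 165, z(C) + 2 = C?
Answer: -168 + I*sqrt(86) ≈ -168.0 + 9.2736*I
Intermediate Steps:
u = 146 (u = 91 + 55 = 146)
z(C) = -2 + C
p(E, K) = (2 + E)**2
W(m) = -3 (W(m) = -(7 - (2 - 3)**2)/2 = -(7 - 1*(-1)**2)/2 = -(7 - 1*1)/2 = -(7 - 1)/2 = -1/2*6 = -3)
Q(s, A) = -3 + sqrt(A + s)
Q(W(z(-4)), -83) - k(u) = (-3 + sqrt(-83 - 3)) - 1*165 = (-3 + sqrt(-86)) - 165 = (-3 + I*sqrt(86)) - 165 = -168 + I*sqrt(86)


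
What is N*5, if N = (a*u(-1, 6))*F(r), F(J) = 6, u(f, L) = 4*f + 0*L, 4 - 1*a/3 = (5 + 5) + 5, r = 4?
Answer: 3960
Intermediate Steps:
a = -33 (a = 12 - 3*((5 + 5) + 5) = 12 - 3*(10 + 5) = 12 - 3*15 = 12 - 45 = -33)
u(f, L) = 4*f (u(f, L) = 4*f + 0 = 4*f)
N = 792 (N = -132*(-1)*6 = -33*(-4)*6 = 132*6 = 792)
N*5 = 792*5 = 3960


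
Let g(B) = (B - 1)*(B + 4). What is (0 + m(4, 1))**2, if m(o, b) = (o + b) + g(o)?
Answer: 841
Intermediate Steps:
g(B) = (-1 + B)*(4 + B)
m(o, b) = -4 + b + o**2 + 4*o (m(o, b) = (o + b) + (-4 + o**2 + 3*o) = (b + o) + (-4 + o**2 + 3*o) = -4 + b + o**2 + 4*o)
(0 + m(4, 1))**2 = (0 + (-4 + 1 + 4**2 + 4*4))**2 = (0 + (-4 + 1 + 16 + 16))**2 = (0 + 29)**2 = 29**2 = 841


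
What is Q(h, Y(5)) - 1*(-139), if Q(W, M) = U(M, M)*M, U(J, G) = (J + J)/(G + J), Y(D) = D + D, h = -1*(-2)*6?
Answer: 149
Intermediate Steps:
h = 12 (h = 2*6 = 12)
Y(D) = 2*D
U(J, G) = 2*J/(G + J) (U(J, G) = (2*J)/(G + J) = 2*J/(G + J))
Q(W, M) = M (Q(W, M) = (2*M/(M + M))*M = (2*M/((2*M)))*M = (2*M*(1/(2*M)))*M = 1*M = M)
Q(h, Y(5)) - 1*(-139) = 2*5 - 1*(-139) = 10 + 139 = 149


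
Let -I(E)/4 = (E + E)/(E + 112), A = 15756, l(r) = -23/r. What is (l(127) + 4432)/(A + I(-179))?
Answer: 37710347/133885940 ≈ 0.28166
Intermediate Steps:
I(E) = -8*E/(112 + E) (I(E) = -4*(E + E)/(E + 112) = -4*2*E/(112 + E) = -8*E/(112 + E))
(l(127) + 4432)/(A + I(-179)) = (-23/127 + 4432)/(15756 - 8*(-179)/(112 - 179)) = (-23*1/127 + 4432)/(15756 - 8*(-179)/(-67)) = (-23/127 + 4432)/(15756 - 8*(-179)*(-1/67)) = 562841/(127*(15756 - 1432/67)) = 562841/(127*(1054220/67)) = (562841/127)*(67/1054220) = 37710347/133885940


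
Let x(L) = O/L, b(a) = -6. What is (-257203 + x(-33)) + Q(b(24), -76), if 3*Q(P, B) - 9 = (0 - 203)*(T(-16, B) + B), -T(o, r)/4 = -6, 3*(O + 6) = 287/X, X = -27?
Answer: -678089431/2673 ≈ -2.5368e+5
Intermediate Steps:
O = -773/81 (O = -6 + (287/(-27))/3 = -6 + (287*(-1/27))/3 = -6 + (⅓)*(-287/27) = -6 - 287/81 = -773/81 ≈ -9.5432)
T(o, r) = 24 (T(o, r) = -4*(-6) = 24)
x(L) = -773/(81*L)
Q(P, B) = -1621 - 203*B/3 (Q(P, B) = 3 + ((0 - 203)*(24 + B))/3 = 3 + (-203*(24 + B))/3 = 3 + (-4872 - 203*B)/3 = 3 + (-1624 - 203*B/3) = -1621 - 203*B/3)
(-257203 + x(-33)) + Q(b(24), -76) = (-257203 - 773/81/(-33)) + (-1621 - 203/3*(-76)) = (-257203 - 773/81*(-1/33)) + (-1621 + 15428/3) = (-257203 + 773/2673) + 10565/3 = -687502846/2673 + 10565/3 = -678089431/2673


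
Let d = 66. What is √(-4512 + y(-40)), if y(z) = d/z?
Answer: I*√451365/10 ≈ 67.184*I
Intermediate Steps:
y(z) = 66/z
√(-4512 + y(-40)) = √(-4512 + 66/(-40)) = √(-4512 + 66*(-1/40)) = √(-4512 - 33/20) = √(-90273/20) = I*√451365/10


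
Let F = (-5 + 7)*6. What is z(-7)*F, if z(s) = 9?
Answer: 108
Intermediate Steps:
F = 12 (F = 2*6 = 12)
z(-7)*F = 9*12 = 108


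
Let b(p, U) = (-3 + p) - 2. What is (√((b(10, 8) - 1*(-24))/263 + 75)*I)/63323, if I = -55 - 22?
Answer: -77*√5195302/16653949 ≈ -0.010539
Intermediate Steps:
b(p, U) = -5 + p
I = -77
(√((b(10, 8) - 1*(-24))/263 + 75)*I)/63323 = (√(((-5 + 10) - 1*(-24))/263 + 75)*(-77))/63323 = (√((5 + 24)*(1/263) + 75)*(-77))*(1/63323) = (√(29*(1/263) + 75)*(-77))*(1/63323) = (√(29/263 + 75)*(-77))*(1/63323) = (√(19754/263)*(-77))*(1/63323) = ((√5195302/263)*(-77))*(1/63323) = -77*√5195302/263*(1/63323) = -77*√5195302/16653949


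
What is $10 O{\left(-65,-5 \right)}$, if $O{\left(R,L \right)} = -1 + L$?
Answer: $-60$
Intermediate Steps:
$10 O{\left(-65,-5 \right)} = 10 \left(-1 - 5\right) = 10 \left(-6\right) = -60$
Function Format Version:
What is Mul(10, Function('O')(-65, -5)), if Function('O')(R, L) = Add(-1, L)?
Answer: -60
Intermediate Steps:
Mul(10, Function('O')(-65, -5)) = Mul(10, Add(-1, -5)) = Mul(10, -6) = -60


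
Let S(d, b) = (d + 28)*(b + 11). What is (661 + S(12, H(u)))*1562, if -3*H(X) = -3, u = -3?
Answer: 1782242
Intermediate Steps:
H(X) = 1 (H(X) = -1/3*(-3) = 1)
S(d, b) = (11 + b)*(28 + d) (S(d, b) = (28 + d)*(11 + b) = (11 + b)*(28 + d))
(661 + S(12, H(u)))*1562 = (661 + (308 + 11*12 + 28*1 + 1*12))*1562 = (661 + (308 + 132 + 28 + 12))*1562 = (661 + 480)*1562 = 1141*1562 = 1782242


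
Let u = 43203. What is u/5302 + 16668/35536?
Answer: 202954443/23551484 ≈ 8.6175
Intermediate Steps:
u/5302 + 16668/35536 = 43203/5302 + 16668/35536 = 43203*(1/5302) + 16668*(1/35536) = 43203/5302 + 4167/8884 = 202954443/23551484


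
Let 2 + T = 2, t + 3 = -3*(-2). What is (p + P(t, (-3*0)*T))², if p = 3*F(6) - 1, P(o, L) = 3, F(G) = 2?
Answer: 64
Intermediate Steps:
t = 3 (t = -3 - 3*(-2) = -3 + 6 = 3)
T = 0 (T = -2 + 2 = 0)
p = 5 (p = 3*2 - 1 = 6 - 1 = 5)
(p + P(t, (-3*0)*T))² = (5 + 3)² = 8² = 64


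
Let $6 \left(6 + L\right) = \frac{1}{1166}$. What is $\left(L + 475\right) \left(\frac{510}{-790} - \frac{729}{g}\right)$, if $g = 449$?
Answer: $- \frac{44016291875}{41359186} \approx -1064.2$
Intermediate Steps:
$L = - \frac{41975}{6996}$ ($L = -6 + \frac{1}{6 \cdot 1166} = -6 + \frac{1}{6} \cdot \frac{1}{1166} = -6 + \frac{1}{6996} = - \frac{41975}{6996} \approx -5.9999$)
$\left(L + 475\right) \left(\frac{510}{-790} - \frac{729}{g}\right) = \left(- \frac{41975}{6996} + 475\right) \left(\frac{510}{-790} - \frac{729}{449}\right) = \frac{3281125 \left(510 \left(- \frac{1}{790}\right) - \frac{729}{449}\right)}{6996} = \frac{3281125 \left(- \frac{51}{79} - \frac{729}{449}\right)}{6996} = \frac{3281125}{6996} \left(- \frac{80490}{35471}\right) = - \frac{44016291875}{41359186}$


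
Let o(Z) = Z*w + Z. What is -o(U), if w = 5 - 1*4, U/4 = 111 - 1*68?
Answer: -344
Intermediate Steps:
U = 172 (U = 4*(111 - 1*68) = 4*(111 - 68) = 4*43 = 172)
w = 1 (w = 5 - 4 = 1)
o(Z) = 2*Z (o(Z) = Z*1 + Z = Z + Z = 2*Z)
-o(U) = -2*172 = -1*344 = -344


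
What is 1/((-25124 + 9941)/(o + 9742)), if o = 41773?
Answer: -51515/15183 ≈ -3.3929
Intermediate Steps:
1/((-25124 + 9941)/(o + 9742)) = 1/((-25124 + 9941)/(41773 + 9742)) = 1/(-15183/51515) = -51515/15183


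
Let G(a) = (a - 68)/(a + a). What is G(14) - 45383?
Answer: -635389/14 ≈ -45385.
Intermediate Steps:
G(a) = (-68 + a)/(2*a) (G(a) = (-68 + a)/((2*a)) = (-68 + a)*(1/(2*a)) = (-68 + a)/(2*a))
G(14) - 45383 = (½)*(-68 + 14)/14 - 45383 = (½)*(1/14)*(-54) - 45383 = -27/14 - 45383 = -635389/14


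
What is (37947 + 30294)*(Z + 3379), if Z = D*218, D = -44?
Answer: -423981333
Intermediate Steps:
Z = -9592 (Z = -44*218 = -9592)
(37947 + 30294)*(Z + 3379) = (37947 + 30294)*(-9592 + 3379) = 68241*(-6213) = -423981333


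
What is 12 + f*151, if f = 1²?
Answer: 163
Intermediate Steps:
f = 1
12 + f*151 = 12 + 1*151 = 12 + 151 = 163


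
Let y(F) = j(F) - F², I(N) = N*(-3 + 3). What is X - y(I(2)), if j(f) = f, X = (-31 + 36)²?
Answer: 25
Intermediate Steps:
I(N) = 0 (I(N) = N*0 = 0)
X = 25 (X = 5² = 25)
y(F) = F - F²
X - y(I(2)) = 25 - 0*(1 - 1*0) = 25 - 0*(1 + 0) = 25 - 0 = 25 - 1*0 = 25 + 0 = 25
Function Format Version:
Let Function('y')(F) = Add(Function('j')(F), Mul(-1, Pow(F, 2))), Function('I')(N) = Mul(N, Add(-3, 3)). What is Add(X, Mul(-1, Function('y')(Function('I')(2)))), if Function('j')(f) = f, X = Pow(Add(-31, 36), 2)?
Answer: 25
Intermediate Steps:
Function('I')(N) = 0 (Function('I')(N) = Mul(N, 0) = 0)
X = 25 (X = Pow(5, 2) = 25)
Function('y')(F) = Add(F, Mul(-1, Pow(F, 2)))
Add(X, Mul(-1, Function('y')(Function('I')(2)))) = Add(25, Mul(-1, Mul(0, Add(1, Mul(-1, 0))))) = Add(25, Mul(-1, Mul(0, Add(1, 0)))) = Add(25, Mul(-1, Mul(0, 1))) = Add(25, Mul(-1, 0)) = Add(25, 0) = 25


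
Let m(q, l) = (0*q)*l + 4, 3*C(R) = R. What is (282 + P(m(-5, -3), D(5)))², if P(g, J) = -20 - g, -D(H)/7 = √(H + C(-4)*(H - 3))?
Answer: 66564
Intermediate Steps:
C(R) = R/3
m(q, l) = 4 (m(q, l) = 0*l + 4 = 0 + 4 = 4)
D(H) = -7*√(4 - H/3) (D(H) = -7*√(H + ((⅓)*(-4))*(H - 3)) = -7*√(H - 4*(-3 + H)/3) = -7*√(H + (4 - 4*H/3)) = -7*√(4 - H/3))
(282 + P(m(-5, -3), D(5)))² = (282 + (-20 - 1*4))² = (282 + (-20 - 4))² = (282 - 24)² = 258² = 66564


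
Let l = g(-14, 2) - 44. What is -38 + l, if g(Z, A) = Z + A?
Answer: -94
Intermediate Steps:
g(Z, A) = A + Z
l = -56 (l = (2 - 14) - 44 = -12 - 44 = -56)
-38 + l = -38 - 56 = -94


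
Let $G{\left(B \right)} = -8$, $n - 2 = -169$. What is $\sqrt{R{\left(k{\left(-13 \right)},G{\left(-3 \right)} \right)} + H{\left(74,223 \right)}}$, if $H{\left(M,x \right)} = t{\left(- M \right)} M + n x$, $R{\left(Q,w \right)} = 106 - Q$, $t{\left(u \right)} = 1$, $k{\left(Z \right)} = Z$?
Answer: $2 i \sqrt{9262} \approx 192.48 i$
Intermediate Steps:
$n = -167$ ($n = 2 - 169 = -167$)
$H{\left(M,x \right)} = M - 167 x$ ($H{\left(M,x \right)} = 1 M - 167 x = M - 167 x$)
$\sqrt{R{\left(k{\left(-13 \right)},G{\left(-3 \right)} \right)} + H{\left(74,223 \right)}} = \sqrt{\left(106 - -13\right) + \left(74 - 37241\right)} = \sqrt{\left(106 + 13\right) + \left(74 - 37241\right)} = \sqrt{119 - 37167} = \sqrt{-37048} = 2 i \sqrt{9262}$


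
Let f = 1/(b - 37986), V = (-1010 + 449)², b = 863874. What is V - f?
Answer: 259924297247/825888 ≈ 3.1472e+5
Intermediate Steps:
V = 314721 (V = (-561)² = 314721)
f = 1/825888 (f = 1/(863874 - 37986) = 1/825888 ≈ 1.2108e-6)
V - f = 314721 - 1*1/825888 = 314721 - 1/825888 = 259924297247/825888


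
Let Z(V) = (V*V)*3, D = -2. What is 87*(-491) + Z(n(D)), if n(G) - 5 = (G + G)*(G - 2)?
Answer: -41394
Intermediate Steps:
n(G) = 5 + 2*G*(-2 + G) (n(G) = 5 + (G + G)*(G - 2) = 5 + (2*G)*(-2 + G) = 5 + 2*G*(-2 + G))
Z(V) = 3*V² (Z(V) = V²*3 = 3*V²)
87*(-491) + Z(n(D)) = 87*(-491) + 3*(5 - 4*(-2) + 2*(-2)²)² = -42717 + 3*(5 + 8 + 2*4)² = -42717 + 3*(5 + 8 + 8)² = -42717 + 3*21² = -42717 + 3*441 = -42717 + 1323 = -41394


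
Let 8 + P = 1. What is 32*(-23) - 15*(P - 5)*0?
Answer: -736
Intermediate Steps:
P = -7 (P = -8 + 1 = -7)
32*(-23) - 15*(P - 5)*0 = 32*(-23) - 15*(-7 - 5)*0 = -736 - 15*(-12)*0 = -736 - 3*(-60)*0 = -736 + 180*0 = -736 + 0 = -736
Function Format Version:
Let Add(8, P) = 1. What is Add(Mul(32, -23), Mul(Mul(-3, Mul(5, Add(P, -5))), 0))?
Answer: -736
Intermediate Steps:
P = -7 (P = Add(-8, 1) = -7)
Add(Mul(32, -23), Mul(Mul(-3, Mul(5, Add(P, -5))), 0)) = Add(Mul(32, -23), Mul(Mul(-3, Mul(5, Add(-7, -5))), 0)) = Add(-736, Mul(Mul(-3, Mul(5, -12)), 0)) = Add(-736, Mul(Mul(-3, -60), 0)) = Add(-736, Mul(180, 0)) = Add(-736, 0) = -736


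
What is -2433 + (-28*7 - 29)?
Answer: -2658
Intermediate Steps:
-2433 + (-28*7 - 29) = -2433 + (-196 - 29) = -2433 - 225 = -2658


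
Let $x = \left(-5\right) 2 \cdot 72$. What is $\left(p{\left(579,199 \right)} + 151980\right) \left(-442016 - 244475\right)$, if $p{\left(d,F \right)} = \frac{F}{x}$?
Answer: $- \frac{75119552957891}{720} \approx -1.0433 \cdot 10^{11}$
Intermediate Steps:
$x = -720$ ($x = \left(-10\right) 72 = -720$)
$p{\left(d,F \right)} = - \frac{F}{720}$ ($p{\left(d,F \right)} = \frac{F}{-720} = F \left(- \frac{1}{720}\right) = - \frac{F}{720}$)
$\left(p{\left(579,199 \right)} + 151980\right) \left(-442016 - 244475\right) = \left(\left(- \frac{1}{720}\right) 199 + 151980\right) \left(-442016 - 244475\right) = \left(- \frac{199}{720} + 151980\right) \left(-686491\right) = \frac{109425401}{720} \left(-686491\right) = - \frac{75119552957891}{720}$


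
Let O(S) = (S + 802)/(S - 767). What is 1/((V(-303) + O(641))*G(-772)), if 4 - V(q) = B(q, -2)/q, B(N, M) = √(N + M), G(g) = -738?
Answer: 22350391/122931310527 + 9898*I*√305/122931310527 ≈ 0.00018181 + 1.4062e-6*I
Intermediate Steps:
O(S) = (802 + S)/(-767 + S)
B(N, M) = √(M + N)
V(q) = 4 - √(-2 + q)/q
1/((V(-303) + O(641))*G(-772)) = 1/(((4 - 1*√(-2 - 303)/(-303)) + (802 + 641)/(-767 + 641))*(-738)) = -1/738/((4 - 1*(-1/303)*√(-305)) + 1443/(-126)) = -1/738/((4 - 1*(-1/303)*I*√305) - 1/126*1443) = -1/738/((4 + I*√305/303) - 481/42) = -1/738/(-313/42 + I*√305/303) = -1/(738*(-313/42 + I*√305/303))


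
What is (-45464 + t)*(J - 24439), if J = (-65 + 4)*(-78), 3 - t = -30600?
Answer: 292479341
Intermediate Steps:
t = 30603 (t = 3 - 1*(-30600) = 3 + 30600 = 30603)
J = 4758 (J = -61*(-78) = 4758)
(-45464 + t)*(J - 24439) = (-45464 + 30603)*(4758 - 24439) = -14861*(-19681) = 292479341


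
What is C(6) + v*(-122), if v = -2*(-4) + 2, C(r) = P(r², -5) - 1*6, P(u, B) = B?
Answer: -1231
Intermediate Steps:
C(r) = -11 (C(r) = -5 - 1*6 = -5 - 6 = -11)
v = 10 (v = 8 + 2 = 10)
C(6) + v*(-122) = -11 + 10*(-122) = -11 - 1220 = -1231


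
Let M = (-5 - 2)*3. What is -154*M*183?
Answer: 591822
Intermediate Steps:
M = -21 (M = -7*3 = -21)
-154*M*183 = -154*(-21)*183 = 3234*183 = 591822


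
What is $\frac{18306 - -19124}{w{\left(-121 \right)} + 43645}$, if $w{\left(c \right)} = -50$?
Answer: $\frac{7486}{8719} \approx 0.85858$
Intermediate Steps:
$\frac{18306 - -19124}{w{\left(-121 \right)} + 43645} = \frac{18306 - -19124}{-50 + 43645} = \frac{18306 + 19124}{43595} = 37430 \cdot \frac{1}{43595} = \frac{7486}{8719}$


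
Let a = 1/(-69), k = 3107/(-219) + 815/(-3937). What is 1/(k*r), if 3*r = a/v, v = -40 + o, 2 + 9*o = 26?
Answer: -832888098/1551343 ≈ -536.88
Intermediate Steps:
o = 8/3 (o = -2/9 + (⅑)*26 = -2/9 + 26/9 = 8/3 ≈ 2.6667)
v = -112/3 (v = -40 + 8/3 = -112/3 ≈ -37.333)
k = -12410744/862203 (k = 3107*(-1/219) + 815*(-1/3937) = -3107/219 - 815/3937 = -12410744/862203 ≈ -14.394)
a = -1/69 ≈ -0.014493
r = 1/7728 (r = (-1/(69*(-112/3)))/3 = (-1/69*(-3/112))/3 = (⅓)*(1/2576) = 1/7728 ≈ 0.00012940)
1/(k*r) = 1/(-12410744/862203*1/7728) = 1/(-1551343/832888098) = -832888098/1551343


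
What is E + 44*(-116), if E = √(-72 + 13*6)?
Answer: -5104 + √6 ≈ -5101.5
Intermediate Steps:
E = √6 (E = √(-72 + 78) = √6 ≈ 2.4495)
E + 44*(-116) = √6 + 44*(-116) = √6 - 5104 = -5104 + √6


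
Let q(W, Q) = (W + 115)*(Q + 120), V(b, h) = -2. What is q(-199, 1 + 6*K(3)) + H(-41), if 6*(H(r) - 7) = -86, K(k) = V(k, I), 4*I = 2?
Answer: -27490/3 ≈ -9163.3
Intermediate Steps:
I = ½ (I = (¼)*2 = ½ ≈ 0.50000)
K(k) = -2
H(r) = -22/3 (H(r) = 7 + (⅙)*(-86) = 7 - 43/3 = -22/3)
q(W, Q) = (115 + W)*(120 + Q)
q(-199, 1 + 6*K(3)) + H(-41) = (13800 + 115*(1 + 6*(-2)) + 120*(-199) + (1 + 6*(-2))*(-199)) - 22/3 = (13800 + 115*(1 - 12) - 23880 + (1 - 12)*(-199)) - 22/3 = (13800 + 115*(-11) - 23880 - 11*(-199)) - 22/3 = (13800 - 1265 - 23880 + 2189) - 22/3 = -9156 - 22/3 = -27490/3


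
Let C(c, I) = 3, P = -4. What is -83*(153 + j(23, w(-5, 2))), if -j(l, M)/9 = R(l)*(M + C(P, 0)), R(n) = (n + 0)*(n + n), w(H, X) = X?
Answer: 3938931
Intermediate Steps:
R(n) = 2*n**2 (R(n) = n*(2*n) = 2*n**2)
j(l, M) = -18*l**2*(3 + M) (j(l, M) = -9*2*l**2*(M + 3) = -9*2*l**2*(3 + M) = -18*l**2*(3 + M))
-83*(153 + j(23, w(-5, 2))) = -83*(153 + 18*23**2*(-3 - 1*2)) = -83*(153 + 18*529*(-3 - 2)) = -83*(153 + 18*529*(-5)) = -83*(153 - 47610) = -83*(-47457) = 3938931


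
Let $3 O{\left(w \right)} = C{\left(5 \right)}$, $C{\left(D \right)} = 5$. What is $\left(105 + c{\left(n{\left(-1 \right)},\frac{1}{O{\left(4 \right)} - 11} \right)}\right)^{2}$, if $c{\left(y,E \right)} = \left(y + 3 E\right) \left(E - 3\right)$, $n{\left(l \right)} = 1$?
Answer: $\frac{6507164889}{614656} \approx 10587.0$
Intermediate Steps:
$O{\left(w \right)} = \frac{5}{3}$ ($O{\left(w \right)} = \frac{1}{3} \cdot 5 = \frac{5}{3}$)
$c{\left(y,E \right)} = \left(-3 + E\right) \left(y + 3 E\right)$ ($c{\left(y,E \right)} = \left(y + 3 E\right) \left(-3 + E\right) = \left(-3 + E\right) \left(y + 3 E\right)$)
$\left(105 + c{\left(n{\left(-1 \right)},\frac{1}{O{\left(4 \right)} - 11} \right)}\right)^{2} = \left(105 - \left(3 - \frac{3}{\left(\frac{5}{3} - 11\right)^{2}} + \frac{9}{\frac{5}{3} - 11} - \frac{1}{\frac{5}{3} - 11} \cdot 1\right)\right)^{2} = \left(105 - \left(3 - \frac{27}{28} - \frac{27}{784} - \frac{1}{- \frac{28}{3}} \cdot 1\right)\right)^{2} = \left(105 - \left(\frac{15}{7} - \frac{27}{784}\right)\right)^{2} = \left(105 + \left(\frac{27}{28} - 3 + 3 \cdot \frac{9}{784} - \frac{3}{28}\right)\right)^{2} = \left(105 + \left(\frac{27}{28} - 3 + \frac{27}{784} - \frac{3}{28}\right)\right)^{2} = \left(105 - \frac{1653}{784}\right)^{2} = \left(\frac{80667}{784}\right)^{2} = \frac{6507164889}{614656}$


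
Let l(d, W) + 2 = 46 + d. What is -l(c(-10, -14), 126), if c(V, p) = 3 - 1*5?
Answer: -42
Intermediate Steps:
c(V, p) = -2 (c(V, p) = 3 - 5 = -2)
l(d, W) = 44 + d (l(d, W) = -2 + (46 + d) = 44 + d)
-l(c(-10, -14), 126) = -(44 - 2) = -1*42 = -42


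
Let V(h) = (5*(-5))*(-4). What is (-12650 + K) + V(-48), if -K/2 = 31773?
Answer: -76096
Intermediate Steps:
K = -63546 (K = -2*31773 = -63546)
V(h) = 100 (V(h) = -25*(-4) = 100)
(-12650 + K) + V(-48) = (-12650 - 63546) + 100 = -76196 + 100 = -76096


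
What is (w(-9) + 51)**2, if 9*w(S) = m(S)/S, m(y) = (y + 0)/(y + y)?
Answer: 68244121/26244 ≈ 2600.4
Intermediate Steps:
m(y) = 1/2 (m(y) = y/((2*y)) = y*(1/(2*y)) = 1/2)
w(S) = 1/(18*S) (w(S) = (1/(2*S))/9 = 1/(18*S))
(w(-9) + 51)**2 = ((1/18)/(-9) + 51)**2 = ((1/18)*(-1/9) + 51)**2 = (-1/162 + 51)**2 = (8261/162)**2 = 68244121/26244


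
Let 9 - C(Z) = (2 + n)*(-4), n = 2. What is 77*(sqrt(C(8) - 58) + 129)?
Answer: 9933 + 77*I*sqrt(33) ≈ 9933.0 + 442.33*I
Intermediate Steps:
C(Z) = 25 (C(Z) = 9 - (2 + 2)*(-4) = 9 - 4*(-4) = 9 - 1*(-16) = 9 + 16 = 25)
77*(sqrt(C(8) - 58) + 129) = 77*(sqrt(25 - 58) + 129) = 77*(sqrt(-33) + 129) = 77*(I*sqrt(33) + 129) = 77*(129 + I*sqrt(33)) = 9933 + 77*I*sqrt(33)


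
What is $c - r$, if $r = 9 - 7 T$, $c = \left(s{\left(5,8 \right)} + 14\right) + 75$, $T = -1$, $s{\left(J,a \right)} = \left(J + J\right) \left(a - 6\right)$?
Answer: $93$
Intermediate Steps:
$s{\left(J,a \right)} = 2 J \left(-6 + a\right)$
$c = 109$ ($c = \left(2 \cdot 5 \left(-6 + 8\right) + 14\right) + 75 = \left(2 \cdot 5 \cdot 2 + 14\right) + 75 = \left(20 + 14\right) + 75 = 34 + 75 = 109$)
$r = 16$ ($r = 9 - -7 = 9 + 7 = 16$)
$c - r = 109 - 16 = 93$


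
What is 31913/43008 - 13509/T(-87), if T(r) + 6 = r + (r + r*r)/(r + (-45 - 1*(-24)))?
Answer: 1507304167/17946624 ≈ 83.988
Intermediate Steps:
T(r) = -6 + r + (r + r**2)/(-21 + r) (T(r) = -6 + (r + (r + r*r)/(r + (-45 - 1*(-24)))) = -6 + (r + (r + r**2)/(r + (-45 + 24))) = -6 + (r + (r + r**2)/(r - 21)) = -6 + (r + (r + r**2)/(-21 + r)) = -6 + r + (r + r**2)/(-21 + r))
31913/43008 - 13509/T(-87) = 31913/43008 - 13509*(-21 - 87)/(2*(63 + (-87)**2 - 13*(-87))) = 31913*(1/43008) - 13509*(-54/(63 + 7569 + 1131)) = 4559/6144 - 13509/(2*(-1/108)*8763) = 4559/6144 - 13509/(-2921/18) = 4559/6144 - 13509*(-18/2921) = 4559/6144 + 243162/2921 = 1507304167/17946624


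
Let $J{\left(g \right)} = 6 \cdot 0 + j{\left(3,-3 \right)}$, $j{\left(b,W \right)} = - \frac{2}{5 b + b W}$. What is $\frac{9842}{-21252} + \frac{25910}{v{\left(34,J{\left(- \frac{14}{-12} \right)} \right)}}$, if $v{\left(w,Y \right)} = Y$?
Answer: $- \frac{117994843}{1518} \approx -77731.0$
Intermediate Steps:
$j{\left(b,W \right)} = - \frac{2}{5 b + W b}$
$J{\left(g \right)} = - \frac{1}{3}$ ($J{\left(g \right)} = 6 \cdot 0 - \frac{2}{3 \left(5 - 3\right)} = 0 - \frac{2}{3 \cdot 2} = 0 - \frac{2}{3} \cdot \frac{1}{2} = 0 - \frac{1}{3} = - \frac{1}{3}$)
$\frac{9842}{-21252} + \frac{25910}{v{\left(34,J{\left(- \frac{14}{-12} \right)} \right)}} = \frac{9842}{-21252} + \frac{25910}{- \frac{1}{3}} = 9842 \left(- \frac{1}{21252}\right) + 25910 \left(-3\right) = - \frac{703}{1518} - 77730 = - \frac{117994843}{1518}$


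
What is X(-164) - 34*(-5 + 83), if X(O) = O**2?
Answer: 24244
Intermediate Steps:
X(-164) - 34*(-5 + 83) = (-164)**2 - 34*(-5 + 83) = 26896 - 34*78 = 26896 - 2652 = 24244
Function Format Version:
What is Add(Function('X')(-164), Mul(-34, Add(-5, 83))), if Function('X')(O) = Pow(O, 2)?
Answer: 24244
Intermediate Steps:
Add(Function('X')(-164), Mul(-34, Add(-5, 83))) = Add(Pow(-164, 2), Mul(-34, Add(-5, 83))) = Add(26896, Mul(-34, 78)) = Add(26896, -2652) = 24244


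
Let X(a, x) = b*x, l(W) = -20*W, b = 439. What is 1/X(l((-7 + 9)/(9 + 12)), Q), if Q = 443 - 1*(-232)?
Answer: 1/296325 ≈ 3.3747e-6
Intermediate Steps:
Q = 675 (Q = 443 + 232 = 675)
X(a, x) = 439*x
1/X(l((-7 + 9)/(9 + 12)), Q) = 1/(439*675) = 1/296325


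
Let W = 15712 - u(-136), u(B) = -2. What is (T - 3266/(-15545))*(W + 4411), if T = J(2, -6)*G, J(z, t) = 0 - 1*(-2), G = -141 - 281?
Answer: -52794773850/3109 ≈ -1.6981e+7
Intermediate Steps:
G = -422
J(z, t) = 2 (J(z, t) = 0 + 2 = 2)
W = 15714 (W = 15712 - 1*(-2) = 15712 + 2 = 15714)
T = -844 (T = 2*(-422) = -844)
(T - 3266/(-15545))*(W + 4411) = (-844 - 3266/(-15545))*(15714 + 4411) = (-844 - 3266*(-1/15545))*20125 = (-844 + 3266/15545)*20125 = -13116714/15545*20125 = -52794773850/3109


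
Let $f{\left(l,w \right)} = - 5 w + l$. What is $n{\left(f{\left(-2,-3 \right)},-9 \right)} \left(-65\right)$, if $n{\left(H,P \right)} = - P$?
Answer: $-585$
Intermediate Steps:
$f{\left(l,w \right)} = l - 5 w$
$n{\left(f{\left(-2,-3 \right)},-9 \right)} \left(-65\right) = \left(-1\right) \left(-9\right) \left(-65\right) = 9 \left(-65\right) = -585$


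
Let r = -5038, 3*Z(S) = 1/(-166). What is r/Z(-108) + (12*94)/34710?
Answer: 14514125528/5785 ≈ 2.5089e+6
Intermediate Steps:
Z(S) = -1/498 (Z(S) = (1/3)/(-166) = (1/3)*(-1/166) = -1/498)
r/Z(-108) + (12*94)/34710 = -5038/(-1/498) + (12*94)/34710 = -5038*(-498) + 1128*(1/34710) = 2508924 + 188/5785 = 14514125528/5785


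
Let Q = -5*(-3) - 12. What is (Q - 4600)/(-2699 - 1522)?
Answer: 4597/4221 ≈ 1.0891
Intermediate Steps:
Q = 3 (Q = 15 - 12 = 3)
(Q - 4600)/(-2699 - 1522) = (3 - 4600)/(-2699 - 1522) = -4597/(-4221) = -4597*(-1/4221) = 4597/4221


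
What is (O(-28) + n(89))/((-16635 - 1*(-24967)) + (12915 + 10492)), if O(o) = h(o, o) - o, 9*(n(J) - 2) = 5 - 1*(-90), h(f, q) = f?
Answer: 113/285651 ≈ 0.00039559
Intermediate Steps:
n(J) = 113/9 (n(J) = 2 + (5 - 1*(-90))/9 = 2 + (5 + 90)/9 = 2 + (1/9)*95 = 2 + 95/9 = 113/9)
O(o) = 0 (O(o) = o - o = 0)
(O(-28) + n(89))/((-16635 - 1*(-24967)) + (12915 + 10492)) = (0 + 113/9)/((-16635 - 1*(-24967)) + (12915 + 10492)) = 113/(9*((-16635 + 24967) + 23407)) = 113/(9*(8332 + 23407)) = (113/9)/31739 = (113/9)*(1/31739) = 113/285651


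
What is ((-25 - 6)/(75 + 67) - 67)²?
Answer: 91107025/20164 ≈ 4518.3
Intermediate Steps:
((-25 - 6)/(75 + 67) - 67)² = (-31/142 - 67)² = (-9545/142)² = 91107025/20164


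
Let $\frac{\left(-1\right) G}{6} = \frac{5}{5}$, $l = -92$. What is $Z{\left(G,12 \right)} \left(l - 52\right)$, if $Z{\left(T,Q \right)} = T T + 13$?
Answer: $-7056$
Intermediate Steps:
$G = -6$ ($G = - 6 \cdot \frac{5}{5} = - 6 \cdot 5 \cdot \frac{1}{5} = \left(-6\right) 1 = -6$)
$Z{\left(T,Q \right)} = 13 + T^{2}$ ($Z{\left(T,Q \right)} = T^{2} + 13 = 13 + T^{2}$)
$Z{\left(G,12 \right)} \left(l - 52\right) = \left(13 + \left(-6\right)^{2}\right) \left(-92 - 52\right) = \left(13 + 36\right) \left(-144\right) = 49 \left(-144\right) = -7056$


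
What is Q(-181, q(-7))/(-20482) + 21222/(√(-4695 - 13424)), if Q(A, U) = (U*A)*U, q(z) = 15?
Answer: 40725/20482 - 21222*I*√18119/18119 ≈ 1.9883 - 157.66*I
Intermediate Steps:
Q(A, U) = A*U² (Q(A, U) = (A*U)*U = A*U²)
Q(-181, q(-7))/(-20482) + 21222/(√(-4695 - 13424)) = -181*15²/(-20482) + 21222/(√(-4695 - 13424)) = -181*225*(-1/20482) + 21222/(√(-18119)) = -40725*(-1/20482) + 21222/((I*√18119)) = 40725/20482 + 21222*(-I*√18119/18119) = 40725/20482 - 21222*I*√18119/18119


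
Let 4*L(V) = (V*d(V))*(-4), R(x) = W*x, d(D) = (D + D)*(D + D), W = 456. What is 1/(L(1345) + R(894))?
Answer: -1/9732146836 ≈ -1.0275e-10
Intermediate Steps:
d(D) = 4*D² (d(D) = (2*D)*(2*D) = 4*D²)
R(x) = 456*x
L(V) = -4*V³ (L(V) = ((V*(4*V²))*(-4))/4 = ((4*V³)*(-4))/4 = (-16*V³)/4 = -4*V³)
1/(L(1345) + R(894)) = 1/(-4*1345³ + 456*894) = 1/(-4*2433138625 + 407664) = 1/(-9732554500 + 407664) = 1/(-9732146836) = -1/9732146836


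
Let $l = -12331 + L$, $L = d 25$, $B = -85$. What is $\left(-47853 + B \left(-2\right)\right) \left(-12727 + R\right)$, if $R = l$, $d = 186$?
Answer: $973114664$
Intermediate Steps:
$L = 4650$ ($L = 186 \cdot 25 = 4650$)
$l = -7681$ ($l = -12331 + 4650 = -7681$)
$R = -7681$
$\left(-47853 + B \left(-2\right)\right) \left(-12727 + R\right) = \left(-47853 - -170\right) \left(-12727 - 7681\right) = \left(-47853 + 170\right) \left(-20408\right) = \left(-47683\right) \left(-20408\right) = 973114664$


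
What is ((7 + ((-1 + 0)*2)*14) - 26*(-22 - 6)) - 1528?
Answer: -821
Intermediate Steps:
((7 + ((-1 + 0)*2)*14) - 26*(-22 - 6)) - 1528 = ((7 - 1*2*14) - 26*(-28)) - 1528 = ((7 - 2*14) + 728) - 1528 = ((7 - 28) + 728) - 1528 = (-21 + 728) - 1528 = 707 - 1528 = -821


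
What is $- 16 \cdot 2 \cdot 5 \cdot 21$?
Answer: $-3360$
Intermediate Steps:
$- 16 \cdot 2 \cdot 5 \cdot 21 = \left(-16\right) 10 \cdot 21 = \left(-160\right) 21 = -3360$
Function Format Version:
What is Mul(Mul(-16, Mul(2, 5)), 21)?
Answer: -3360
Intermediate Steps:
Mul(Mul(-16, Mul(2, 5)), 21) = Mul(Mul(-16, 10), 21) = Mul(-160, 21) = -3360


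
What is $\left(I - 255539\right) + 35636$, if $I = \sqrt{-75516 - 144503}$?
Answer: $-219903 + i \sqrt{220019} \approx -2.199 \cdot 10^{5} + 469.06 i$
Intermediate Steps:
$I = i \sqrt{220019}$ ($I = \sqrt{-220019} = i \sqrt{220019} \approx 469.06 i$)
$\left(I - 255539\right) + 35636 = \left(i \sqrt{220019} - 255539\right) + 35636 = \left(-255539 + i \sqrt{220019}\right) + 35636 = -219903 + i \sqrt{220019}$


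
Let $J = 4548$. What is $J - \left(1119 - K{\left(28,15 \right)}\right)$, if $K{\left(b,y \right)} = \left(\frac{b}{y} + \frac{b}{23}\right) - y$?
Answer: $\frac{1178894}{345} \approx 3417.1$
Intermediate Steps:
$K{\left(b,y \right)} = - y + \frac{b}{23} + \frac{b}{y}$ ($K{\left(b,y \right)} = \left(\frac{b}{y} + b \frac{1}{23}\right) - y = \left(\frac{b}{y} + \frac{b}{23}\right) - y = \left(\frac{b}{23} + \frac{b}{y}\right) - y = - y + \frac{b}{23} + \frac{b}{y}$)
$J - \left(1119 - K{\left(28,15 \right)}\right) = 4548 - \left(1119 - \left(\left(-1\right) 15 + \frac{1}{23} \cdot 28 + \frac{28}{15}\right)\right) = 4548 - \left(1119 - \left(-15 + \frac{28}{23} + 28 \cdot \frac{1}{15}\right)\right) = 4548 - \left(1119 - \left(-15 + \frac{28}{23} + \frac{28}{15}\right)\right) = 4548 - \left(1119 - - \frac{4111}{345}\right) = 4548 - \left(1119 + \frac{4111}{345}\right) = 4548 - \frac{390166}{345} = \frac{1178894}{345}$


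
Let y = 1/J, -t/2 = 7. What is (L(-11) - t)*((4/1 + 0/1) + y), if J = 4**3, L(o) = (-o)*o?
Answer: -27499/64 ≈ -429.67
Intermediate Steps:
L(o) = -o**2
t = -14 (t = -2*7 = -14)
J = 64
y = 1/64 ≈ 0.015625
(L(-11) - t)*((4/1 + 0/1) + y) = (-1*(-11)**2 - 1*(-14))*((4/1 + 0/1) + 1/64) = (-1*121 + 14)*((4*1 + 0*1) + 1/64) = (-121 + 14)*((4 + 0) + 1/64) = -107*(4 + 1/64) = -107*257/64 = -27499/64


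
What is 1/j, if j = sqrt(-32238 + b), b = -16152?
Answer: -I*sqrt(48390)/48390 ≈ -0.0045459*I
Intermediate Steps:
j = I*sqrt(48390) (j = sqrt(-32238 - 16152) = sqrt(-48390) = I*sqrt(48390) ≈ 219.98*I)
1/j = 1/(I*sqrt(48390)) = -I*sqrt(48390)/48390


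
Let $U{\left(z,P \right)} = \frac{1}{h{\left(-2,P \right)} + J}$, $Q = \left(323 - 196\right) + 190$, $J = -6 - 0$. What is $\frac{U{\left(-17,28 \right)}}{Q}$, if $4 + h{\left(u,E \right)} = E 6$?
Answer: $\frac{1}{50086} \approx 1.9966 \cdot 10^{-5}$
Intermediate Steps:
$h{\left(u,E \right)} = -4 + 6 E$ ($h{\left(u,E \right)} = -4 + E 6 = -4 + 6 E$)
$J = -6$ ($J = -6 + 0 = -6$)
$Q = 317$ ($Q = 127 + 190 = 317$)
$U{\left(z,P \right)} = \frac{1}{-10 + 6 P}$ ($U{\left(z,P \right)} = \frac{1}{\left(-4 + 6 P\right) - 6} = \frac{1}{-10 + 6 P}$)
$\frac{U{\left(-17,28 \right)}}{Q} = \frac{\frac{1}{2} \frac{1}{-5 + 3 \cdot 28}}{317} = \frac{1}{2 \left(-5 + 84\right)} \frac{1}{317} = \frac{1}{2 \cdot 79} \cdot \frac{1}{317} = \frac{1}{2} \cdot \frac{1}{79} \cdot \frac{1}{317} = \frac{1}{158} \cdot \frac{1}{317} = \frac{1}{50086}$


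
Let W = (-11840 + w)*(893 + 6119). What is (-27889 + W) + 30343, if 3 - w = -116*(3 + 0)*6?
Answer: -68357534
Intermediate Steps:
w = 2091 (w = 3 - (-116)*(3 + 0)*6 = 3 - (-116)*3*6 = 3 - (-116)*18 = 3 - 1*(-2088) = 3 + 2088 = 2091)
W = -68359988 (W = (-11840 + 2091)*(893 + 6119) = -9749*7012 = -68359988)
(-27889 + W) + 30343 = (-27889 - 68359988) + 30343 = -68387877 + 30343 = -68357534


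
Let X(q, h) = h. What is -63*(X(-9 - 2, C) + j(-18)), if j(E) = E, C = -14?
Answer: 2016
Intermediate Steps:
-63*(X(-9 - 2, C) + j(-18)) = -63*(-14 - 18) = -63*(-32) = 2016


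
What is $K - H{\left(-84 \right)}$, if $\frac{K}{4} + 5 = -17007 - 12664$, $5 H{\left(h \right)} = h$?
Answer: $- \frac{593436}{5} \approx -1.1869 \cdot 10^{5}$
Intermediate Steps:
$H{\left(h \right)} = \frac{h}{5}$
$K = -118704$ ($K = -20 + 4 \left(-17007 - 12664\right) = -20 + 4 \left(-29671\right) = -20 - 118684 = -118704$)
$K - H{\left(-84 \right)} = -118704 - \frac{1}{5} \left(-84\right) = -118704 - - \frac{84}{5} = -118704 + \frac{84}{5} = - \frac{593436}{5}$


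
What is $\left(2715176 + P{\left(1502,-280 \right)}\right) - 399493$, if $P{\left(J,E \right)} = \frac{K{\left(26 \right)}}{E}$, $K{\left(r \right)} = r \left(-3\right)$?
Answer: $\frac{324195659}{140} \approx 2.3157 \cdot 10^{6}$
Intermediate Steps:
$K{\left(r \right)} = - 3 r$
$P{\left(J,E \right)} = - \frac{78}{E}$ ($P{\left(J,E \right)} = \frac{\left(-3\right) 26}{E} = - \frac{78}{E}$)
$\left(2715176 + P{\left(1502,-280 \right)}\right) - 399493 = \left(2715176 - \frac{78}{-280}\right) - 399493 = \left(2715176 - - \frac{39}{140}\right) - 399493 = \left(2715176 + \frac{39}{140}\right) - 399493 = \frac{380124679}{140} - 399493 = \frac{324195659}{140}$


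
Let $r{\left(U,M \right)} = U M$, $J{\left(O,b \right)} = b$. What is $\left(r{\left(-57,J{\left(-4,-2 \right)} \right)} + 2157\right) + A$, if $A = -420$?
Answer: $1851$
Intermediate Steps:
$r{\left(U,M \right)} = M U$
$\left(r{\left(-57,J{\left(-4,-2 \right)} \right)} + 2157\right) + A = \left(\left(-2\right) \left(-57\right) + 2157\right) - 420 = \left(114 + 2157\right) - 420 = 2271 - 420 = 1851$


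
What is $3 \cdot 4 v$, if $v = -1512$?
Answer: $-18144$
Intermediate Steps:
$3 \cdot 4 v = 3 \cdot 4 \left(-1512\right) = 12 \left(-1512\right) = -18144$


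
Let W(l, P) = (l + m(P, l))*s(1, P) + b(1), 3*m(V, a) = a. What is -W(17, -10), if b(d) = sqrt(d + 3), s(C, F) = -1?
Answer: 62/3 ≈ 20.667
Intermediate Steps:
m(V, a) = a/3
b(d) = sqrt(3 + d)
W(l, P) = 2 - 4*l/3 (W(l, P) = (l + l/3)*(-1) + sqrt(3 + 1) = (4*l/3)*(-1) + sqrt(4) = -4*l/3 + 2 = 2 - 4*l/3)
-W(17, -10) = -(2 - 4/3*17) = -(2 - 68/3) = -1*(-62/3) = 62/3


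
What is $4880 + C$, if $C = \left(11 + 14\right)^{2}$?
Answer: $5505$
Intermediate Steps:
$C = 625$ ($C = 25^{2} = 625$)
$4880 + C = 4880 + 625 = 5505$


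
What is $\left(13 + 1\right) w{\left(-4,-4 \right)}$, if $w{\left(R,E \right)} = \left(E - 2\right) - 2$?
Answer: $-112$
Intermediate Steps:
$w{\left(R,E \right)} = -4 + E$ ($w{\left(R,E \right)} = \left(-2 + E\right) - 2 = -4 + E$)
$\left(13 + 1\right) w{\left(-4,-4 \right)} = \left(13 + 1\right) \left(-4 - 4\right) = 14 \left(-8\right) = -112$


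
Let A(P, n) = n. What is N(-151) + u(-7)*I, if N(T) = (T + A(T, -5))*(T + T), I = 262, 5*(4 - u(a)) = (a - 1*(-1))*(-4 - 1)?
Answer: 46588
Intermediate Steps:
u(a) = 5 + a (u(a) = 4 - (a - 1*(-1))*(-4 - 1)/5 = 4 - (a + 1)*(-5)/5 = 4 - (1 + a)*(-5)/5 = 4 - (-5 - 5*a)/5 = 4 + (1 + a) = 5 + a)
N(T) = 2*T*(-5 + T) (N(T) = (T - 5)*(T + T) = (-5 + T)*(2*T) = 2*T*(-5 + T))
N(-151) + u(-7)*I = 2*(-151)*(-5 - 151) + (5 - 7)*262 = 2*(-151)*(-156) - 2*262 = 47112 - 524 = 46588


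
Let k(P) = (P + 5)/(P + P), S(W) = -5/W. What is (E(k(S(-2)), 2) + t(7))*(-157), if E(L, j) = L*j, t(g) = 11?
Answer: -2198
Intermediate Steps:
k(P) = (5 + P)/(2*P) (k(P) = (5 + P)/((2*P)) = (5 + P)*(1/(2*P)) = (5 + P)/(2*P))
(E(k(S(-2)), 2) + t(7))*(-157) = (((5 - 5/(-2))/(2*((-5/(-2)))))*2 + 11)*(-157) = (((5 - 5*(-1/2))/(2*((-5*(-1/2)))))*2 + 11)*(-157) = (((5 + 5/2)/(2*(5/2)))*2 + 11)*(-157) = (((1/2)*(2/5)*(15/2))*2 + 11)*(-157) = ((3/2)*2 + 11)*(-157) = (3 + 11)*(-157) = 14*(-157) = -2198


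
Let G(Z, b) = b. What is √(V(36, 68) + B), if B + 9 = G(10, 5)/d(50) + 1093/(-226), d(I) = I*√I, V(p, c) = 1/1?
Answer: √(-16390650 + 12769*√2)/1130 ≈ 3.5808*I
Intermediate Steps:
V(p, c) = 1
d(I) = I^(3/2)
B = -3127/226 + √2/100 (B = -9 + (5/(50^(3/2)) + 1093/(-226)) = -9 + (5/((250*√2)) + 1093*(-1/226)) = -9 + (5*(√2/500) - 1093/226) = -9 + (√2/100 - 1093/226) = -9 + (-1093/226 + √2/100) = -3127/226 + √2/100 ≈ -13.822)
√(V(36, 68) + B) = √(1 + (-3127/226 + √2/100)) = √(-2901/226 + √2/100)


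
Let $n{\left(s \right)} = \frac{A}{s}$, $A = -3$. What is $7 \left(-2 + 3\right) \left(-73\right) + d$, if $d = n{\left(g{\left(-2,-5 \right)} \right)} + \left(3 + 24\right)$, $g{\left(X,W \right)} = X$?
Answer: $- \frac{965}{2} \approx -482.5$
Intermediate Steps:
$n{\left(s \right)} = - \frac{3}{s}$
$d = \frac{57}{2}$ ($d = - \frac{3}{-2} + \left(3 + 24\right) = \left(-3\right) \left(- \frac{1}{2}\right) + 27 = \frac{3}{2} + 27 = \frac{57}{2} \approx 28.5$)
$7 \left(-2 + 3\right) \left(-73\right) + d = 7 \left(-2 + 3\right) \left(-73\right) + \frac{57}{2} = 7 \cdot 1 \left(-73\right) + \frac{57}{2} = 7 \left(-73\right) + \frac{57}{2} = -511 + \frac{57}{2} = - \frac{965}{2}$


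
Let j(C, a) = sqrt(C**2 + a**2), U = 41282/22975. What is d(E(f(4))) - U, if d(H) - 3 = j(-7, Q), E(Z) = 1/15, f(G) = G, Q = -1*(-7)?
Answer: 27643/22975 + 7*sqrt(2) ≈ 11.103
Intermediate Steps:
Q = 7
E(Z) = 1/15
U = 41282/22975 (U = 41282*(1/22975) = 41282/22975 ≈ 1.7968)
d(H) = 3 + 7*sqrt(2) (d(H) = 3 + sqrt((-7)**2 + 7**2) = 3 + sqrt(49 + 49) = 3 + sqrt(98) = 3 + 7*sqrt(2))
d(E(f(4))) - U = (3 + 7*sqrt(2)) - 1*41282/22975 = (3 + 7*sqrt(2)) - 41282/22975 = 27643/22975 + 7*sqrt(2)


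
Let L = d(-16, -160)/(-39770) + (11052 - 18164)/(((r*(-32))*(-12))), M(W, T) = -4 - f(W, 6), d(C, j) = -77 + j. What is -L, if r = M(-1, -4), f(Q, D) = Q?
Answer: -17694829/2863440 ≈ -6.1796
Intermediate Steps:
M(W, T) = -4 - W
r = -3 (r = -4 - 1*(-1) = -4 + 1 = -3)
L = 17694829/2863440 (L = (-77 - 160)/(-39770) + (11052 - 18164)/((-3*(-32)*(-12))) = -237*(-1/39770) - 7112/(96*(-12)) = 237/39770 - 7112/(-1152) = 237/39770 - 7112*(-1/1152) = 237/39770 + 889/144 = 17694829/2863440 ≈ 6.1796)
-L = -1*17694829/2863440 = -17694829/2863440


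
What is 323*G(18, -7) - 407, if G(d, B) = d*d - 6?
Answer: 102307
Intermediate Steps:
G(d, B) = -6 + d² (G(d, B) = d² - 6 = -6 + d²)
323*G(18, -7) - 407 = 323*(-6 + 18²) - 407 = 323*(-6 + 324) - 407 = 323*318 - 407 = 102714 - 407 = 102307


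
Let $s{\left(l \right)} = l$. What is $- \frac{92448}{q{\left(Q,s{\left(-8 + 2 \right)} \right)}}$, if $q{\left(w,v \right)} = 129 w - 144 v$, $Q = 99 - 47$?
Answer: $- \frac{7704}{631} \approx -12.209$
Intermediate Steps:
$Q = 52$
$q{\left(w,v \right)} = - 144 v + 129 w$
$- \frac{92448}{q{\left(Q,s{\left(-8 + 2 \right)} \right)}} = - \frac{92448}{- 144 \left(-8 + 2\right) + 129 \cdot 52} = - \frac{92448}{\left(-144\right) \left(-6\right) + 6708} = - \frac{92448}{864 + 6708} = - \frac{92448}{7572} = \left(-92448\right) \frac{1}{7572} = - \frac{7704}{631}$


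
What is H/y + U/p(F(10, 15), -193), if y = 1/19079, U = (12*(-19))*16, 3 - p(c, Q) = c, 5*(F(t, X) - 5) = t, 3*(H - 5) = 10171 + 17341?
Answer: 525190369/3 ≈ 1.7506e+8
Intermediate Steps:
H = 27527/3 (H = 5 + (10171 + 17341)/3 = 5 + (⅓)*27512 = 5 + 27512/3 = 27527/3 ≈ 9175.7)
F(t, X) = 5 + t/5
p(c, Q) = 3 - c
U = -3648 (U = -228*16 = -3648)
y = 1/19079 ≈ 5.2414e-5
H/y + U/p(F(10, 15), -193) = 27527/(3*(1/19079)) - 3648/(3 - (5 + (⅕)*10)) = (27527/3)*19079 - 3648/(3 - (5 + 2)) = 525187633/3 - 3648/(3 - 1*7) = 525187633/3 - 3648/(3 - 7) = 525187633/3 - 3648/(-4) = 525187633/3 - 3648*(-¼) = 525187633/3 + 912 = 525190369/3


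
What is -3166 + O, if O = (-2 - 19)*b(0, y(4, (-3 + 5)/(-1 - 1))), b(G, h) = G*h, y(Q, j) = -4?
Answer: -3166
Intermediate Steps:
O = 0 (O = (-2 - 19)*(0*(-4)) = -21*0 = 0)
-3166 + O = -3166 + 0 = -3166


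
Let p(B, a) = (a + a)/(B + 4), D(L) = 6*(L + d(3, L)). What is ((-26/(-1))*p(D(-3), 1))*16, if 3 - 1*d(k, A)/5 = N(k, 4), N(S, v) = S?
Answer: -416/7 ≈ -59.429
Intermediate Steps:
d(k, A) = 15 - 5*k
D(L) = 6*L (D(L) = 6*(L + (15 - 5*3)) = 6*(L + (15 - 15)) = 6*(L + 0) = 6*L)
p(B, a) = 2*a/(4 + B) (p(B, a) = (2*a)/(4 + B) = 2*a/(4 + B))
((-26/(-1))*p(D(-3), 1))*16 = ((-26/(-1))*(2*1/(4 + 6*(-3))))*16 = ((-26*(-1))*(2*1/(4 - 18)))*16 = (26*(2*1/(-14)))*16 = (26*(2*1*(-1/14)))*16 = (26*(-1/7))*16 = -26/7*16 = -416/7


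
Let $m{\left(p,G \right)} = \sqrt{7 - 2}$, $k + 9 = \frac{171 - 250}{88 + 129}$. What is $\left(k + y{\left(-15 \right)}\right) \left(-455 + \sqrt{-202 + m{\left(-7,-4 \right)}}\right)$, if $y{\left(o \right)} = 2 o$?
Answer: $\frac{555230}{31} - \frac{8542 \sqrt{-202 + \sqrt{5}}}{217} \approx 17911.0 - 556.36 i$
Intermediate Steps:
$k = - \frac{2032}{217}$ ($k = -9 + \frac{171 - 250}{88 + 129} = -9 - \frac{79}{217} = - \frac{2032}{217} \approx -9.3641$)
$m{\left(p,G \right)} = \sqrt{5}$
$\left(k + y{\left(-15 \right)}\right) \left(-455 + \sqrt{-202 + m{\left(-7,-4 \right)}}\right) = \left(- \frac{2032}{217} + 2 \left(-15\right)\right) \left(-455 + \sqrt{-202 + \sqrt{5}}\right) = \left(- \frac{2032}{217} - 30\right) \left(-455 + \sqrt{-202 + \sqrt{5}}\right) = - \frac{8542 \left(-455 + \sqrt{-202 + \sqrt{5}}\right)}{217} = \frac{555230}{31} - \frac{8542 \sqrt{-202 + \sqrt{5}}}{217}$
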